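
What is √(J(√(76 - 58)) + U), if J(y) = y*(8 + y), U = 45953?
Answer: √(45971 + 24*√2) ≈ 214.49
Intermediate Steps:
√(J(√(76 - 58)) + U) = √(√(76 - 58)*(8 + √(76 - 58)) + 45953) = √(√18*(8 + √18) + 45953) = √((3*√2)*(8 + 3*√2) + 45953) = √(3*√2*(8 + 3*√2) + 45953) = √(45953 + 3*√2*(8 + 3*√2))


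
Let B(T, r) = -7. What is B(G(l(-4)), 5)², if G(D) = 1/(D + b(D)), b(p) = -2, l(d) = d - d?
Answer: 49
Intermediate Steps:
l(d) = 0
G(D) = 1/(-2 + D) (G(D) = 1/(D - 2) = 1/(-2 + D))
B(G(l(-4)), 5)² = (-7)² = 49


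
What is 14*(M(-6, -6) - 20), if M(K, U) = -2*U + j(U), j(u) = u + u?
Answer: -280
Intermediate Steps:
j(u) = 2*u
M(K, U) = 0 (M(K, U) = -2*U + 2*U = 0)
14*(M(-6, -6) - 20) = 14*(0 - 20) = 14*(-20) = -280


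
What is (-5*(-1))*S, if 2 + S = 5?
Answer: 15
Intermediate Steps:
S = 3 (S = -2 + 5 = 3)
(-5*(-1))*S = -5*(-1)*3 = 5*3 = 15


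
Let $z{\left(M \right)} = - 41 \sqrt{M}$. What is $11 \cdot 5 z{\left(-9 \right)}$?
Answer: $- 6765 i \approx - 6765.0 i$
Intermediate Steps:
$11 \cdot 5 z{\left(-9 \right)} = 11 \cdot 5 \left(- 41 \sqrt{-9}\right) = 55 \left(- 41 \cdot 3 i\right) = 55 \left(- 123 i\right) = - 6765 i$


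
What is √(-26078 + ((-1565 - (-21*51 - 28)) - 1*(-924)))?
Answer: 2*I*√6405 ≈ 160.06*I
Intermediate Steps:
√(-26078 + ((-1565 - (-21*51 - 28)) - 1*(-924))) = √(-26078 + ((-1565 - (-1071 - 28)) + 924)) = √(-26078 + ((-1565 - 1*(-1099)) + 924)) = √(-26078 + ((-1565 + 1099) + 924)) = √(-26078 + (-466 + 924)) = √(-26078 + 458) = √(-25620) = 2*I*√6405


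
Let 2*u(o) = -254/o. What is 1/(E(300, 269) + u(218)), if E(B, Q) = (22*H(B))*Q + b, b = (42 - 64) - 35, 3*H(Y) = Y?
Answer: 218/128999847 ≈ 1.6899e-6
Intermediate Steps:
H(Y) = Y/3
u(o) = -127/o (u(o) = (-254/o)/2 = -127/o)
b = -57 (b = -22 - 35 = -57)
E(B, Q) = -57 + 22*B*Q/3 (E(B, Q) = (22*(B/3))*Q - 57 = (22*B/3)*Q - 57 = 22*B*Q/3 - 57 = -57 + 22*B*Q/3)
1/(E(300, 269) + u(218)) = 1/((-57 + (22/3)*300*269) - 127/218) = 1/((-57 + 591800) - 127*1/218) = 1/(591743 - 127/218) = 1/(128999847/218) = 218/128999847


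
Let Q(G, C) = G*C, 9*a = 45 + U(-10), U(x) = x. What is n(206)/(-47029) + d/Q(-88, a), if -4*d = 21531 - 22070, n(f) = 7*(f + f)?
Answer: -3424267/7524640 ≈ -0.45507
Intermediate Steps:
n(f) = 14*f (n(f) = 7*(2*f) = 14*f)
a = 35/9 (a = (45 - 10)/9 = (⅑)*35 = 35/9 ≈ 3.8889)
d = 539/4 (d = -(21531 - 22070)/4 = -¼*(-539) = 539/4 ≈ 134.75)
Q(G, C) = C*G
n(206)/(-47029) + d/Q(-88, a) = (14*206)/(-47029) + 539/(4*(((35/9)*(-88)))) = 2884*(-1/47029) + 539/(4*(-3080/9)) = -2884/47029 + (539/4)*(-9/3080) = -2884/47029 - 63/160 = -3424267/7524640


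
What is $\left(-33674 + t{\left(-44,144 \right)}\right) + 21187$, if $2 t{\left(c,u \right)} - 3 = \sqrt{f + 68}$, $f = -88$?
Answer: $- \frac{24971}{2} + i \sqrt{5} \approx -12486.0 + 2.2361 i$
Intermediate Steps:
$t{\left(c,u \right)} = \frac{3}{2} + i \sqrt{5}$ ($t{\left(c,u \right)} = \frac{3}{2} + \frac{\sqrt{-88 + 68}}{2} = \frac{3}{2} + \frac{\sqrt{-20}}{2} = \frac{3}{2} + \frac{2 i \sqrt{5}}{2} = \frac{3}{2} + i \sqrt{5}$)
$\left(-33674 + t{\left(-44,144 \right)}\right) + 21187 = \left(-33674 + \left(\frac{3}{2} + i \sqrt{5}\right)\right) + 21187 = \left(- \frac{67345}{2} + i \sqrt{5}\right) + 21187 = - \frac{24971}{2} + i \sqrt{5}$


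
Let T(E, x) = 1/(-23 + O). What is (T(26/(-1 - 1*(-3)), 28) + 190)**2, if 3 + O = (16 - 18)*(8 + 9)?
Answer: 129937201/3600 ≈ 36094.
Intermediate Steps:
O = -37 (O = -3 + (16 - 18)*(8 + 9) = -3 - 2*17 = -3 - 34 = -37)
T(E, x) = -1/60 (T(E, x) = 1/(-23 - 37) = 1/(-60) = -1/60)
(T(26/(-1 - 1*(-3)), 28) + 190)**2 = (-1/60 + 190)**2 = (11399/60)**2 = 129937201/3600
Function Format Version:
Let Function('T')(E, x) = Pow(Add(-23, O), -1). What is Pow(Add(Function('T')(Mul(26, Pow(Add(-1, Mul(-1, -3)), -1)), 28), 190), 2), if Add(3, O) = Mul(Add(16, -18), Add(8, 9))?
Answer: Rational(129937201, 3600) ≈ 36094.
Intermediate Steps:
O = -37 (O = Add(-3, Mul(Add(16, -18), Add(8, 9))) = Add(-3, Mul(-2, 17)) = Add(-3, -34) = -37)
Function('T')(E, x) = Rational(-1, 60) (Function('T')(E, x) = Pow(Add(-23, -37), -1) = Pow(-60, -1) = Rational(-1, 60))
Pow(Add(Function('T')(Mul(26, Pow(Add(-1, Mul(-1, -3)), -1)), 28), 190), 2) = Pow(Add(Rational(-1, 60), 190), 2) = Pow(Rational(11399, 60), 2) = Rational(129937201, 3600)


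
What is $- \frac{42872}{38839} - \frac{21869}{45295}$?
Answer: $- \frac{2791257331}{1759212505} \approx -1.5867$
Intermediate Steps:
$- \frac{42872}{38839} - \frac{21869}{45295} = - \frac{2791257331}{1759212505}$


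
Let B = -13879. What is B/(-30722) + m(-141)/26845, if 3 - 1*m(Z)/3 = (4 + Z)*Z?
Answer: -1407512369/824732090 ≈ -1.7066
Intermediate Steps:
m(Z) = 9 - 3*Z*(4 + Z) (m(Z) = 9 - 3*(4 + Z)*Z = 9 - 3*Z*(4 + Z))
B/(-30722) + m(-141)/26845 = -13879/(-30722) + (9 - 12*(-141) - 3*(-141)²)/26845 = -13879*(-1/30722) + (9 + 1692 - 3*19881)*(1/26845) = 13879/30722 + (9 + 1692 - 59643)*(1/26845) = 13879/30722 - 57942*1/26845 = 13879/30722 - 57942/26845 = -1407512369/824732090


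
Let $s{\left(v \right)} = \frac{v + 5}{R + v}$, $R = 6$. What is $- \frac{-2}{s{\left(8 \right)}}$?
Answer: $\frac{28}{13} \approx 2.1538$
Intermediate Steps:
$s{\left(v \right)} = \frac{5 + v}{6 + v}$ ($s{\left(v \right)} = \frac{v + 5}{6 + v} = \frac{5 + v}{6 + v}$)
$- \frac{-2}{s{\left(8 \right)}} = - \frac{-2}{\frac{1}{6 + 8} \left(5 + 8\right)} = - \frac{-2}{\frac{1}{14} \cdot 13} = - \frac{-2}{\frac{13}{14}} = - \frac{\left(-2\right) 14}{13} = \left(-1\right) \left(- \frac{28}{13}\right) = \frac{28}{13}$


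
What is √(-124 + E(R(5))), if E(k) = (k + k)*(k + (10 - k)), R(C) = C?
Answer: 2*I*√6 ≈ 4.899*I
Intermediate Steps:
E(k) = 20*k (E(k) = (2*k)*10 = 20*k)
√(-124 + E(R(5))) = √(-124 + 20*5) = √(-124 + 100) = √(-24) = 2*I*√6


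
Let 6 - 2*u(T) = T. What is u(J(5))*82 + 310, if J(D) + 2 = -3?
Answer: 761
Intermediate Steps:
J(D) = -5 (J(D) = -2 - 3 = -5)
u(T) = 3 - T/2
u(J(5))*82 + 310 = (3 - ½*(-5))*82 + 310 = (3 + 5/2)*82 + 310 = (11/2)*82 + 310 = 451 + 310 = 761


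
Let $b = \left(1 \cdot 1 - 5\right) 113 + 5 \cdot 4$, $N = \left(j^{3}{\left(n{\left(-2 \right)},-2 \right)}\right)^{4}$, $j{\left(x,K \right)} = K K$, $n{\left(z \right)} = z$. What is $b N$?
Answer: $-7247757312$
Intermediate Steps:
$j{\left(x,K \right)} = K^{2}$
$N = 16777216$ ($N = \left(\left(\left(-2\right)^{2}\right)^{3}\right)^{4} = \left(4^{3}\right)^{4} = 64^{4} = 16777216$)
$b = -432$ ($b = \left(1 - 5\right) 113 + 20 = \left(-4\right) 113 + 20 = -452 + 20 = -432$)
$b N = \left(-432\right) 16777216 = -7247757312$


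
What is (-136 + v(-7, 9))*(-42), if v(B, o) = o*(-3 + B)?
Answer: 9492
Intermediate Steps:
(-136 + v(-7, 9))*(-42) = (-136 + 9*(-3 - 7))*(-42) = (-136 + 9*(-10))*(-42) = (-136 - 90)*(-42) = -226*(-42) = 9492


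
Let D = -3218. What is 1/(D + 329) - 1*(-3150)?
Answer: 9100349/2889 ≈ 3150.0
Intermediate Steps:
1/(D + 329) - 1*(-3150) = 1/(-3218 + 329) - 1*(-3150) = 1/(-2889) + 3150 = -1/2889 + 3150 = 9100349/2889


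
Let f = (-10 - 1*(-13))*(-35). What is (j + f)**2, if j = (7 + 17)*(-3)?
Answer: 31329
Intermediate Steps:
f = -105 (f = (-10 + 13)*(-35) = 3*(-35) = -105)
j = -72 (j = 24*(-3) = -72)
(j + f)**2 = (-72 - 105)**2 = (-177)**2 = 31329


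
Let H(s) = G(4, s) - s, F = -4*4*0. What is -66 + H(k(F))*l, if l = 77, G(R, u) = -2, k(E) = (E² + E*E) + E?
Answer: -220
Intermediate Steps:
F = 0 (F = -16*0 = 0)
k(E) = E + 2*E² (k(E) = (E² + E²) + E = 2*E² + E = E + 2*E²)
H(s) = -2 - s
-66 + H(k(F))*l = -66 + (-2 - 0*(1 + 2*0))*77 = -66 + (-2 - 0*(1 + 0))*77 = -66 + (-2 - 0)*77 = -66 + (-2 - 1*0)*77 = -66 + (-2 + 0)*77 = -66 - 2*77 = -66 - 154 = -220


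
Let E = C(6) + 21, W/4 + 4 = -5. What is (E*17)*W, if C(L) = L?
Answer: -16524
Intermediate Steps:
W = -36 (W = -16 + 4*(-5) = -16 - 20 = -36)
E = 27 (E = 6 + 21 = 27)
(E*17)*W = (27*17)*(-36) = 459*(-36) = -16524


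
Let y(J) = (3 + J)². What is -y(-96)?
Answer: -8649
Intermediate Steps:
-y(-96) = -(3 - 96)² = -1*(-93)² = -1*8649 = -8649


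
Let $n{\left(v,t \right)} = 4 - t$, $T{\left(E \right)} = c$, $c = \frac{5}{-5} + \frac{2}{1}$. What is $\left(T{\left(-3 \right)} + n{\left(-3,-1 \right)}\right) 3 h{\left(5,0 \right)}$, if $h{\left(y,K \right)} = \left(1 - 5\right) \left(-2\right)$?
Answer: $144$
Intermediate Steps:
$c = 1$ ($c = 5 \left(- \frac{1}{5}\right) + 2 \cdot 1 = -1 + 2 = 1$)
$T{\left(E \right)} = 1$
$h{\left(y,K \right)} = 8$ ($h{\left(y,K \right)} = \left(-4\right) \left(-2\right) = 8$)
$\left(T{\left(-3 \right)} + n{\left(-3,-1 \right)}\right) 3 h{\left(5,0 \right)} = \left(1 + \left(4 - -1\right)\right) 3 \cdot 8 = \left(1 + \left(4 + 1\right)\right) 3 \cdot 8 = \left(1 + 5\right) 3 \cdot 8 = 6 \cdot 3 \cdot 8 = 18 \cdot 8 = 144$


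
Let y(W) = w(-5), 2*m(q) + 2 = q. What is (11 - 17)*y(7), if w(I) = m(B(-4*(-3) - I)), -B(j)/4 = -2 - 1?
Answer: -30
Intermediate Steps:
B(j) = 12 (B(j) = -4*(-2 - 1) = -4*(-3) = 12)
m(q) = -1 + q/2
w(I) = 5 (w(I) = -1 + (½)*12 = -1 + 6 = 5)
y(W) = 5
(11 - 17)*y(7) = (11 - 17)*5 = -6*5 = -30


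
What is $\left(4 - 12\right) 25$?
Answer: $-200$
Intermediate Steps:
$\left(4 - 12\right) 25 = \left(-8\right) 25 = -200$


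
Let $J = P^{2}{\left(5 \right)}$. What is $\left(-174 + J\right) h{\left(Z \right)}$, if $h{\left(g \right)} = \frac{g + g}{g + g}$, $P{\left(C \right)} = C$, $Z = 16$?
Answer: $-149$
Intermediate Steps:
$h{\left(g \right)} = 1$ ($h{\left(g \right)} = \frac{2 g}{2 g} = 2 g \frac{1}{2 g} = 1$)
$J = 25$ ($J = 5^{2} = 25$)
$\left(-174 + J\right) h{\left(Z \right)} = \left(-174 + 25\right) 1 = \left(-149\right) 1 = -149$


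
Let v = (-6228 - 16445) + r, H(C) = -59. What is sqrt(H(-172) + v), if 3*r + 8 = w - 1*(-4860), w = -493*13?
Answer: I*sqrt(23251) ≈ 152.48*I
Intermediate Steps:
w = -6409
r = -519 (r = -8/3 + (-6409 - 1*(-4860))/3 = -8/3 + (-6409 + 4860)/3 = -8/3 + (1/3)*(-1549) = -8/3 - 1549/3 = -519)
v = -23192 (v = (-6228 - 16445) - 519 = -22673 - 519 = -23192)
sqrt(H(-172) + v) = sqrt(-59 - 23192) = sqrt(-23251) = I*sqrt(23251)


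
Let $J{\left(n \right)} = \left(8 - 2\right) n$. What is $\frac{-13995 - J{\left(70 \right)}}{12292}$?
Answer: $- \frac{14415}{12292} \approx -1.1727$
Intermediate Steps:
$J{\left(n \right)} = 6 n$
$\frac{-13995 - J{\left(70 \right)}}{12292} = \frac{-13995 - 6 \cdot 70}{12292} = \left(-13995 - 420\right) \frac{1}{12292} = \left(-14415\right) \frac{1}{12292} = - \frac{14415}{12292}$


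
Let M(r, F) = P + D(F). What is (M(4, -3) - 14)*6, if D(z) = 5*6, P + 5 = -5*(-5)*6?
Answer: 966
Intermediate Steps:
P = 145 (P = -5 - 5*(-5)*6 = -5 + 25*6 = -5 + 150 = 145)
D(z) = 30
M(r, F) = 175 (M(r, F) = 145 + 30 = 175)
(M(4, -3) - 14)*6 = (175 - 14)*6 = 161*6 = 966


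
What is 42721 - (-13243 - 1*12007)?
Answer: 67971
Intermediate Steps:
42721 - (-13243 - 1*12007) = 42721 - (-13243 - 12007) = 42721 - 1*(-25250) = 42721 + 25250 = 67971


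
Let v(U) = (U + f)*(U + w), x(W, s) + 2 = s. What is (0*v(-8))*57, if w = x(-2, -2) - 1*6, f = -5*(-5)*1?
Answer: 0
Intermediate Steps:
f = 25 (f = 25*1 = 25)
x(W, s) = -2 + s
w = -10 (w = (-2 - 2) - 1*6 = -4 - 6 = -10)
v(U) = (-10 + U)*(25 + U) (v(U) = (U + 25)*(U - 10) = (25 + U)*(-10 + U) = (-10 + U)*(25 + U))
(0*v(-8))*57 = (0*(-250 + (-8)**2 + 15*(-8)))*57 = (0*(-250 + 64 - 120))*57 = (0*(-306))*57 = 0*57 = 0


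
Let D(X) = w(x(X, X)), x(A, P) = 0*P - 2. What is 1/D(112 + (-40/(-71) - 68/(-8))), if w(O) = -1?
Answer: -1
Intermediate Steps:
x(A, P) = -2 (x(A, P) = 0 - 2 = -2)
D(X) = -1
1/D(112 + (-40/(-71) - 68/(-8))) = 1/(-1) = -1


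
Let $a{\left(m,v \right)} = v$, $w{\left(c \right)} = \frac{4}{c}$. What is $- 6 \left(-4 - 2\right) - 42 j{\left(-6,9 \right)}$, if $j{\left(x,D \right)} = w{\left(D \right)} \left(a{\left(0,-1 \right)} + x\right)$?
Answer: $\frac{500}{3} \approx 166.67$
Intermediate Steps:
$j{\left(x,D \right)} = \frac{4 \left(-1 + x\right)}{D}$ ($j{\left(x,D \right)} = \frac{4}{D} \left(-1 + x\right) = \frac{4 \left(-1 + x\right)}{D}$)
$- 6 \left(-4 - 2\right) - 42 j{\left(-6,9 \right)} = - 6 \left(-4 - 2\right) - 42 \frac{4 \left(-1 - 6\right)}{9} = \left(-6\right) \left(-6\right) - 42 \cdot 4 \cdot \frac{1}{9} \left(-7\right) = 36 - - \frac{392}{3} = 36 + \frac{392}{3} = \frac{500}{3}$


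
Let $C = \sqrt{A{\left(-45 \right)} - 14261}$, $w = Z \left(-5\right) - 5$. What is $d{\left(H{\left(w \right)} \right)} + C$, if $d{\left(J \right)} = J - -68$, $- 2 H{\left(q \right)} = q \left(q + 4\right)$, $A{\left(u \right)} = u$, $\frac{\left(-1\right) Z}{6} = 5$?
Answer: $- \frac{21469}{2} + i \sqrt{14306} \approx -10735.0 + 119.61 i$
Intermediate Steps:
$Z = -30$ ($Z = \left(-6\right) 5 = -30$)
$w = 145$ ($w = \left(-30\right) \left(-5\right) - 5 = 150 - 5 = 145$)
$H{\left(q \right)} = - \frac{q \left(4 + q\right)}{2}$ ($H{\left(q \right)} = - \frac{q \left(q + 4\right)}{2} = - \frac{q \left(4 + q\right)}{2}$)
$d{\left(J \right)} = 68 + J$ ($d{\left(J \right)} = J + 68 = 68 + J$)
$C = i \sqrt{14306}$ ($C = \sqrt{-45 - 14261} = \sqrt{-14306} = i \sqrt{14306} \approx 119.61 i$)
$d{\left(H{\left(w \right)} \right)} + C = \left(68 - \frac{145 \left(4 + 145\right)}{2}\right) + i \sqrt{14306} = \left(68 - \frac{145}{2} \cdot 149\right) + i \sqrt{14306} = \left(68 - \frac{21605}{2}\right) + i \sqrt{14306} = - \frac{21469}{2} + i \sqrt{14306}$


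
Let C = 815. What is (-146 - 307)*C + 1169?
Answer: -368026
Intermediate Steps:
(-146 - 307)*C + 1169 = (-146 - 307)*815 + 1169 = -453*815 + 1169 = -369195 + 1169 = -368026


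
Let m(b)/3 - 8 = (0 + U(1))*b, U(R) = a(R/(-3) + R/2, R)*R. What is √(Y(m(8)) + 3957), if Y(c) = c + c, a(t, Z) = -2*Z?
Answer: √3909 ≈ 62.522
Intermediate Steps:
U(R) = -2*R² (U(R) = (-2*R)*R = -2*R²)
m(b) = 24 - 6*b (m(b) = 24 + 3*((0 - 2*1²)*b) = 24 + 3*((0 - 2*1)*b) = 24 + 3*((0 - 2)*b) = 24 + 3*(-2*b) = 24 - 6*b)
Y(c) = 2*c
√(Y(m(8)) + 3957) = √(2*(24 - 6*8) + 3957) = √(2*(24 - 48) + 3957) = √(2*(-24) + 3957) = √(-48 + 3957) = √3909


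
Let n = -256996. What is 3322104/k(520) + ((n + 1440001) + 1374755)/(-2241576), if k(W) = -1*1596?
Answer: -77612820634/37266201 ≈ -2082.7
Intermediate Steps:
k(W) = -1596
3322104/k(520) + ((n + 1440001) + 1374755)/(-2241576) = 3322104/(-1596) + ((-256996 + 1440001) + 1374755)/(-2241576) = 3322104*(-1/1596) + (1183005 + 1374755)*(-1/2241576) = -276842/133 + 2557760*(-1/2241576) = -276842/133 - 319720/280197 = -77612820634/37266201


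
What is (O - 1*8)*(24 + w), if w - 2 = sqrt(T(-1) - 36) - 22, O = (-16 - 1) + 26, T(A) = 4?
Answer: 4 + 4*I*sqrt(2) ≈ 4.0 + 5.6569*I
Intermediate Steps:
O = 9 (O = -17 + 26 = 9)
w = -20 + 4*I*sqrt(2) (w = 2 + (sqrt(4 - 36) - 22) = 2 + (sqrt(-32) - 22) = 2 + (4*I*sqrt(2) - 22) = 2 + (-22 + 4*I*sqrt(2)) = -20 + 4*I*sqrt(2) ≈ -20.0 + 5.6569*I)
(O - 1*8)*(24 + w) = (9 - 1*8)*(24 + (-20 + 4*I*sqrt(2))) = (9 - 8)*(4 + 4*I*sqrt(2)) = 1*(4 + 4*I*sqrt(2)) = 4 + 4*I*sqrt(2)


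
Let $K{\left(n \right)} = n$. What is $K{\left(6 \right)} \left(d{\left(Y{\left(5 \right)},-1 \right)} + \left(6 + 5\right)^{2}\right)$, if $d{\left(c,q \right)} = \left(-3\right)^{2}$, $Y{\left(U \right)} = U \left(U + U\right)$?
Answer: $780$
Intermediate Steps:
$Y{\left(U \right)} = 2 U^{2}$ ($Y{\left(U \right)} = U 2 U = 2 U^{2}$)
$d{\left(c,q \right)} = 9$
$K{\left(6 \right)} \left(d{\left(Y{\left(5 \right)},-1 \right)} + \left(6 + 5\right)^{2}\right) = 6 \left(9 + \left(6 + 5\right)^{2}\right) = 6 \left(9 + 11^{2}\right) = 6 \left(9 + 121\right) = 6 \cdot 130 = 780$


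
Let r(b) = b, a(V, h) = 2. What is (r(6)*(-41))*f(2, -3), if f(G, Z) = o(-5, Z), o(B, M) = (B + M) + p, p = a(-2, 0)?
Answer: 1476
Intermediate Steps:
p = 2
o(B, M) = 2 + B + M (o(B, M) = (B + M) + 2 = 2 + B + M)
f(G, Z) = -3 + Z (f(G, Z) = 2 - 5 + Z = -3 + Z)
(r(6)*(-41))*f(2, -3) = (6*(-41))*(-3 - 3) = -246*(-6) = 1476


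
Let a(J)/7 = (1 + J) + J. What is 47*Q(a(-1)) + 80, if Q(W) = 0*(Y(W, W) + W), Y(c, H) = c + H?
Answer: 80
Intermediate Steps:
Y(c, H) = H + c
a(J) = 7 + 14*J (a(J) = 7*((1 + J) + J) = 7*(1 + 2*J) = 7 + 14*J)
Q(W) = 0 (Q(W) = 0*((W + W) + W) = 0*(2*W + W) = 0*(3*W) = 0)
47*Q(a(-1)) + 80 = 47*0 + 80 = 0 + 80 = 80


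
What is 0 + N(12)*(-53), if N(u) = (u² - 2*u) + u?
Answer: -6996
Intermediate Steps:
N(u) = u² - u
0 + N(12)*(-53) = 0 + (12*(-1 + 12))*(-53) = 0 + (12*11)*(-53) = 0 + 132*(-53) = 0 - 6996 = -6996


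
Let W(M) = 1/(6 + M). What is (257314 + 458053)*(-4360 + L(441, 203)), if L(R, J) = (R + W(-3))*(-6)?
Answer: -5013291936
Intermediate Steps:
L(R, J) = -2 - 6*R (L(R, J) = (R + 1/(6 - 3))*(-6) = (R + 1/3)*(-6) = (1/3 + R)*(-6) = -2 - 6*R)
(257314 + 458053)*(-4360 + L(441, 203)) = (257314 + 458053)*(-4360 + (-2 - 6*441)) = 715367*(-4360 + (-2 - 2646)) = 715367*(-4360 - 2648) = 715367*(-7008) = -5013291936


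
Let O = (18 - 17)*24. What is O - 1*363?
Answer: -339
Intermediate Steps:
O = 24 (O = 1*24 = 24)
O - 1*363 = 24 - 1*363 = 24 - 363 = -339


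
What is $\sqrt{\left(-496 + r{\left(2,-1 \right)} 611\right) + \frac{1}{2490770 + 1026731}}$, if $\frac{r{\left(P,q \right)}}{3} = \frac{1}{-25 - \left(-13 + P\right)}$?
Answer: $\frac{i \sqrt{1520346550144922682}}{49245014} \approx 25.039 i$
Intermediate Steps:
$r{\left(P,q \right)} = \frac{3}{-12 - P}$ ($r{\left(P,q \right)} = \frac{3}{-25 - \left(-13 + P\right)} = \frac{3}{-12 - P}$)
$\sqrt{\left(-496 + r{\left(2,-1 \right)} 611\right) + \frac{1}{2490770 + 1026731}} = \sqrt{\left(-496 + - \frac{3}{12 + 2} \cdot 611\right) + \frac{1}{2490770 + 1026731}} = \sqrt{\left(-496 + - \frac{3}{14} \cdot 611\right) + \frac{1}{3517501}} = \sqrt{\left(-496 + \left(-3\right) \frac{1}{14} \cdot 611\right) + \frac{1}{3517501}} = \sqrt{\left(-496 - \frac{1833}{14}\right) + \frac{1}{3517501}} = \sqrt{- \frac{8777}{14} + \frac{1}{3517501}} = \sqrt{- \frac{30873106263}{49245014}} = \frac{i \sqrt{1520346550144922682}}{49245014}$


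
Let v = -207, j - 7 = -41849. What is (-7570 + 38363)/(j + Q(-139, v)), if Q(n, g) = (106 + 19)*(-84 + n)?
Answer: -30793/69717 ≈ -0.44169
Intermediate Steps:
j = -41842 (j = 7 - 41849 = -41842)
Q(n, g) = -10500 + 125*n (Q(n, g) = 125*(-84 + n) = -10500 + 125*n)
(-7570 + 38363)/(j + Q(-139, v)) = (-7570 + 38363)/(-41842 + (-10500 + 125*(-139))) = 30793/(-41842 + (-10500 - 17375)) = 30793/(-41842 - 27875) = 30793/(-69717) = 30793*(-1/69717) = -30793/69717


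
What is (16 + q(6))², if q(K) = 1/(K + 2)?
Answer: 16641/64 ≈ 260.02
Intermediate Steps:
q(K) = 1/(2 + K)
(16 + q(6))² = (16 + 1/(2 + 6))² = (16 + 1/8)² = (16 + ⅛)² = (129/8)² = 16641/64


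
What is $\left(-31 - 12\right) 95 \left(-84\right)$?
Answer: $343140$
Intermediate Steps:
$\left(-31 - 12\right) 95 \left(-84\right) = \left(-43\right) 95 \left(-84\right) = \left(-4085\right) \left(-84\right) = 343140$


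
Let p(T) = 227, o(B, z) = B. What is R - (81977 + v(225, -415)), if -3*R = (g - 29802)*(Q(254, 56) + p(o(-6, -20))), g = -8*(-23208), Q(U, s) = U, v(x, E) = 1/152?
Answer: -3810921353/152 ≈ -2.5072e+7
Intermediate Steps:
v(x, E) = 1/152
g = 185664
R = -24989874 (R = -(185664 - 29802)*(254 + 227)/3 = -51954*481 = -⅓*74969622 = -24989874)
R - (81977 + v(225, -415)) = -24989874 - (81977 + 1/152) = -24989874 - 1*12460505/152 = -24989874 - 12460505/152 = -3810921353/152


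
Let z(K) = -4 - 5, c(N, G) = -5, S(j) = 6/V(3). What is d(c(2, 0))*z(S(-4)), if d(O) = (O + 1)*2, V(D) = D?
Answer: 72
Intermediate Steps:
S(j) = 2 (S(j) = 6/3 = 6*(⅓) = 2)
z(K) = -9
d(O) = 2 + 2*O (d(O) = (1 + O)*2 = 2 + 2*O)
d(c(2, 0))*z(S(-4)) = (2 + 2*(-5))*(-9) = (2 - 10)*(-9) = -8*(-9) = 72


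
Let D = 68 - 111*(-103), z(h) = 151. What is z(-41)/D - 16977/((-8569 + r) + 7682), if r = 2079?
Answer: -195072485/13709192 ≈ -14.229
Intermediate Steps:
D = 11501 (D = 68 + 11433 = 11501)
z(-41)/D - 16977/((-8569 + r) + 7682) = 151/11501 - 16977/((-8569 + 2079) + 7682) = 151*(1/11501) - 16977/(-6490 + 7682) = 151/11501 - 16977/1192 = -195072485/13709192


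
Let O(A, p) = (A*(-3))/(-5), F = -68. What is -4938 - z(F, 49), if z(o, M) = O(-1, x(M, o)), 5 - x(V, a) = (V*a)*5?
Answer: -24687/5 ≈ -4937.4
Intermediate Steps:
x(V, a) = 5 - 5*V*a (x(V, a) = 5 - V*a*5 = 5 - 5*V*a)
O(A, p) = 3*A/5 (O(A, p) = -3*A*(-⅕) = 3*A/5)
z(o, M) = -⅗ (z(o, M) = (⅗)*(-1) = -⅗)
-4938 - z(F, 49) = -4938 - 1*(-⅗) = -4938 + ⅗ = -24687/5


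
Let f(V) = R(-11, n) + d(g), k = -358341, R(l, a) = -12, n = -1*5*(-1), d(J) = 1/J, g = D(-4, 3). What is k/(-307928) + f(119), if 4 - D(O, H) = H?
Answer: -3028867/307928 ≈ -9.8363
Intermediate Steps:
D(O, H) = 4 - H
g = 1 (g = 4 - 1*3 = 4 - 3 = 1)
n = 5 (n = -5*(-1) = 5)
f(V) = -11 (f(V) = -12 + 1/1 = -12 + 1 = -11)
k/(-307928) + f(119) = -358341/(-307928) - 11 = -358341*(-1/307928) - 11 = 358341/307928 - 11 = -3028867/307928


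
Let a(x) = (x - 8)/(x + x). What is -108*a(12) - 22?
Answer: -40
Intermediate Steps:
a(x) = (-8 + x)/(2*x) (a(x) = (-8 + x)/((2*x)) = (-8 + x)*(1/(2*x)) = (-8 + x)/(2*x))
-108*a(12) - 22 = -54*(-8 + 12)/12 - 22 = -54*4/12 - 22 = -108*1/6 - 22 = -18 - 22 = -40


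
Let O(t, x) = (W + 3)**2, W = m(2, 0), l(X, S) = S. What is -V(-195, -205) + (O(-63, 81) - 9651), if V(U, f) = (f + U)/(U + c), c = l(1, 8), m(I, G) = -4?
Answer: -1804950/187 ≈ -9652.1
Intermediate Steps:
W = -4
c = 8
V(U, f) = (U + f)/(8 + U) (V(U, f) = (f + U)/(U + 8) = (U + f)/(8 + U))
O(t, x) = 1 (O(t, x) = (-4 + 3)**2 = (-1)**2 = 1)
-V(-195, -205) + (O(-63, 81) - 9651) = -(-195 - 205)/(8 - 195) + (1 - 9651) = -(-400)/(-187) - 9650 = -(-1)*(-400)/187 - 9650 = -1*400/187 - 9650 = -400/187 - 9650 = -1804950/187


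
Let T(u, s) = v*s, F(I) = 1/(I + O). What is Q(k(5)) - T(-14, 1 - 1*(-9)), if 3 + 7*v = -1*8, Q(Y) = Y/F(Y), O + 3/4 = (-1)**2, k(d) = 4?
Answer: 229/7 ≈ 32.714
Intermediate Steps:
O = 1/4 (O = -3/4 + (-1)**2 = -3/4 + 1 = 1/4 ≈ 0.25000)
F(I) = 1/(1/4 + I) (F(I) = 1/(I + 1/4) = 1/(1/4 + I))
Q(Y) = Y*(1/4 + Y) (Q(Y) = Y/((4/(1 + 4*Y))) = Y*(1/4 + Y))
v = -11/7 (v = -3/7 + (-1*8)/7 = -3/7 + (1/7)*(-8) = -3/7 - 8/7 = -11/7 ≈ -1.5714)
T(u, s) = -11*s/7
Q(k(5)) - T(-14, 1 - 1*(-9)) = 4*(1/4 + 4) - (-11)*(1 - 1*(-9))/7 = 4*(17/4) - (-11)*(1 + 9)/7 = 17 - (-11)*10/7 = 17 - 1*(-110/7) = 17 + 110/7 = 229/7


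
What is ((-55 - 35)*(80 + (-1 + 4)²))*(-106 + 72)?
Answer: 272340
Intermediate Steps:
((-55 - 35)*(80 + (-1 + 4)²))*(-106 + 72) = -90*(80 + 3²)*(-34) = -90*(80 + 9)*(-34) = -90*89*(-34) = -8010*(-34) = 272340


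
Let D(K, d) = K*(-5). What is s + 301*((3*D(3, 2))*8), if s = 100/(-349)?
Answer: -37817740/349 ≈ -1.0836e+5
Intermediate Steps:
D(K, d) = -5*K
s = -100/349 (s = 100*(-1/349) = -100/349 ≈ -0.28653)
s + 301*((3*D(3, 2))*8) = -100/349 + 301*((3*(-5*3))*8) = -100/349 + 301*((3*(-15))*8) = -100/349 + 301*(-45*8) = -100/349 + 301*(-360) = -100/349 - 108360 = -37817740/349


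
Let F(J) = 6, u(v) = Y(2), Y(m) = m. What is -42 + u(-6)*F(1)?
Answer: -30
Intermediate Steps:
u(v) = 2
-42 + u(-6)*F(1) = -42 + 2*6 = -42 + 12 = -30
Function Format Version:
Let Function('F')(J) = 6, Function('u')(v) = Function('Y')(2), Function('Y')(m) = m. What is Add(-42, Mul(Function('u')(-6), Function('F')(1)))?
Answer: -30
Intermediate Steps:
Function('u')(v) = 2
Add(-42, Mul(Function('u')(-6), Function('F')(1))) = Add(-42, Mul(2, 6)) = Add(-42, 12) = -30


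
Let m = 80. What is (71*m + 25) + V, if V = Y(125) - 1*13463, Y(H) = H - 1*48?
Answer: -7681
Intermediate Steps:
Y(H) = -48 + H (Y(H) = H - 48 = -48 + H)
V = -13386 (V = (-48 + 125) - 1*13463 = 77 - 13463 = -13386)
(71*m + 25) + V = (71*80 + 25) - 13386 = (5680 + 25) - 13386 = 5705 - 13386 = -7681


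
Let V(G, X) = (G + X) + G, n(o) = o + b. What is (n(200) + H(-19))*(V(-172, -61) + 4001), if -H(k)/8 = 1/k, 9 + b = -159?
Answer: 2215136/19 ≈ 1.1659e+5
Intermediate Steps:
b = -168 (b = -9 - 159 = -168)
n(o) = -168 + o (n(o) = o - 168 = -168 + o)
V(G, X) = X + 2*G
H(k) = -8/k
(n(200) + H(-19))*(V(-172, -61) + 4001) = ((-168 + 200) - 8/(-19))*((-61 + 2*(-172)) + 4001) = (32 - 8*(-1/19))*((-61 - 344) + 4001) = (32 + 8/19)*(-405 + 4001) = (616/19)*3596 = 2215136/19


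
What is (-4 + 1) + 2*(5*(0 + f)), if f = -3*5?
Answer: -153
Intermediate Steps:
f = -15
(-4 + 1) + 2*(5*(0 + f)) = (-4 + 1) + 2*(5*(0 - 15)) = -3 + 2*(5*(-15)) = -3 + 2*(-75) = -3 - 150 = -153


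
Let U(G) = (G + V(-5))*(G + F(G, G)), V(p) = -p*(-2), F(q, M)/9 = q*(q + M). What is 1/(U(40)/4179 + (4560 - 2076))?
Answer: 199/535516 ≈ 0.00037160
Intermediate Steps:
F(q, M) = 9*q*(M + q) (F(q, M) = 9*(q*(q + M)) = 9*(q*(M + q)) = 9*q*(M + q))
V(p) = 2*p
U(G) = (-10 + G)*(G + 18*G²) (U(G) = (G + 2*(-5))*(G + 9*G*(G + G)) = (G - 10)*(G + 9*G*(2*G)) = (-10 + G)*(G + 18*G²))
1/(U(40)/4179 + (4560 - 2076)) = 1/((40*(-10 - 179*40 + 18*40²))/4179 + (4560 - 2076)) = 1/((40*(-10 - 7160 + 18*1600))*(1/4179) + 2484) = 1/((40*(-10 - 7160 + 28800))*(1/4179) + 2484) = 1/((40*21630)*(1/4179) + 2484) = 1/(865200*(1/4179) + 2484) = 1/(41200/199 + 2484) = 1/(535516/199) = 199/535516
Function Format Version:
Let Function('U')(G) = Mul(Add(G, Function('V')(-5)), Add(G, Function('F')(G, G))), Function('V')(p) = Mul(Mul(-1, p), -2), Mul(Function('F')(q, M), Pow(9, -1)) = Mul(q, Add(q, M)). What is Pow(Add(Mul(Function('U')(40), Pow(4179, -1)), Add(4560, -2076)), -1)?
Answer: Rational(199, 535516) ≈ 0.00037160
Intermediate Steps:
Function('F')(q, M) = Mul(9, q, Add(M, q)) (Function('F')(q, M) = Mul(9, Mul(q, Add(q, M))) = Mul(9, Mul(q, Add(M, q))) = Mul(9, q, Add(M, q)))
Function('V')(p) = Mul(2, p)
Function('U')(G) = Mul(Add(-10, G), Add(G, Mul(18, Pow(G, 2)))) (Function('U')(G) = Mul(Add(G, Mul(2, -5)), Add(G, Mul(9, G, Add(G, G)))) = Mul(Add(G, -10), Add(G, Mul(9, G, Mul(2, G)))) = Mul(Add(-10, G), Add(G, Mul(18, Pow(G, 2)))))
Pow(Add(Mul(Function('U')(40), Pow(4179, -1)), Add(4560, -2076)), -1) = Pow(Add(Mul(Mul(40, Add(-10, Mul(-179, 40), Mul(18, Pow(40, 2)))), Pow(4179, -1)), Add(4560, -2076)), -1) = Pow(Add(Mul(Mul(40, Add(-10, -7160, Mul(18, 1600))), Rational(1, 4179)), 2484), -1) = Pow(Add(Mul(Mul(40, Add(-10, -7160, 28800)), Rational(1, 4179)), 2484), -1) = Pow(Add(Mul(Mul(40, 21630), Rational(1, 4179)), 2484), -1) = Pow(Add(Mul(865200, Rational(1, 4179)), 2484), -1) = Pow(Add(Rational(41200, 199), 2484), -1) = Pow(Rational(535516, 199), -1) = Rational(199, 535516)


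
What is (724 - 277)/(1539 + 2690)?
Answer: 447/4229 ≈ 0.10570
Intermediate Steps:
(724 - 277)/(1539 + 2690) = 447/4229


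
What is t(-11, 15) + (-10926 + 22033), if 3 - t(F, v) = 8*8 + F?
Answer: 11057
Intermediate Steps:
t(F, v) = -61 - F (t(F, v) = 3 - (8*8 + F) = 3 - (64 + F) = 3 + (-64 - F) = -61 - F)
t(-11, 15) + (-10926 + 22033) = (-61 - 1*(-11)) + (-10926 + 22033) = (-61 + 11) + 11107 = -50 + 11107 = 11057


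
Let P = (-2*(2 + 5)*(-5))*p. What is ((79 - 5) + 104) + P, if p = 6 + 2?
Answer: 738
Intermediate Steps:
p = 8
P = 560 (P = -2*(2 + 5)*(-5)*8 = -14*(-5)*8 = -2*(-35)*8 = 70*8 = 560)
((79 - 5) + 104) + P = ((79 - 5) + 104) + 560 = (74 + 104) + 560 = 178 + 560 = 738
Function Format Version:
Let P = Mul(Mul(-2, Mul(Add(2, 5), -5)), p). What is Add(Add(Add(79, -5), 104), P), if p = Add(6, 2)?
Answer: 738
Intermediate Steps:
p = 8
P = 560 (P = Mul(Mul(-2, Mul(Add(2, 5), -5)), 8) = Mul(Mul(-2, Mul(7, -5)), 8) = Mul(Mul(-2, -35), 8) = Mul(70, 8) = 560)
Add(Add(Add(79, -5), 104), P) = Add(Add(Add(79, -5), 104), 560) = Add(Add(74, 104), 560) = Add(178, 560) = 738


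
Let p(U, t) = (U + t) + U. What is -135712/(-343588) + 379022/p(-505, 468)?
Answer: -16269231879/23278087 ≈ -698.91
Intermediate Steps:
p(U, t) = t + 2*U
-135712/(-343588) + 379022/p(-505, 468) = -135712/(-343588) + 379022/(468 + 2*(-505)) = -135712*(-1/343588) + 379022/(468 - 1010) = 33928/85897 + 379022/(-542) = 33928/85897 + 379022*(-1/542) = 33928/85897 - 189511/271 = -16269231879/23278087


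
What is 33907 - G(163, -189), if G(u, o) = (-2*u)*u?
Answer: 87045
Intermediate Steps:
G(u, o) = -2*u²
33907 - G(163, -189) = 33907 - (-2)*163² = 33907 - (-2)*26569 = 33907 - 1*(-53138) = 33907 + 53138 = 87045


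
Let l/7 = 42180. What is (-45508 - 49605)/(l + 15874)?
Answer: -95113/311134 ≈ -0.30570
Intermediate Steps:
l = 295260 (l = 7*42180 = 295260)
(-45508 - 49605)/(l + 15874) = (-45508 - 49605)/(295260 + 15874) = -95113/311134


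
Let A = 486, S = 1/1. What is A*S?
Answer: 486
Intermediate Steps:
S = 1
A*S = 486*1 = 486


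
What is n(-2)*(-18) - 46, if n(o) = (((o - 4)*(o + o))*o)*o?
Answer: -1774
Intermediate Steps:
n(o) = 2*o³*(-4 + o) (n(o) = (((-4 + o)*(2*o))*o)*o = ((2*o*(-4 + o))*o)*o = (2*o²*(-4 + o))*o = 2*o³*(-4 + o))
n(-2)*(-18) - 46 = (2*(-2)³*(-4 - 2))*(-18) - 46 = (2*(-8)*(-6))*(-18) - 46 = 96*(-18) - 46 = -1728 - 46 = -1774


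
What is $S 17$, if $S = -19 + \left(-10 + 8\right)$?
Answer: $-357$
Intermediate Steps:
$S = -21$ ($S = -19 - 2 = -21$)
$S 17 = \left(-21\right) 17 = -357$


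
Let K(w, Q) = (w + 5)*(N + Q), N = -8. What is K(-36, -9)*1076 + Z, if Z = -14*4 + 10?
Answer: 567006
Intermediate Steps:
K(w, Q) = (-8 + Q)*(5 + w) (K(w, Q) = (w + 5)*(-8 + Q) = (5 + w)*(-8 + Q) = (-8 + Q)*(5 + w))
Z = -46 (Z = -56 + 10 = -46)
K(-36, -9)*1076 + Z = (-40 - 8*(-36) + 5*(-9) - 9*(-36))*1076 - 46 = (-40 + 288 - 45 + 324)*1076 - 46 = 527*1076 - 46 = 567052 - 46 = 567006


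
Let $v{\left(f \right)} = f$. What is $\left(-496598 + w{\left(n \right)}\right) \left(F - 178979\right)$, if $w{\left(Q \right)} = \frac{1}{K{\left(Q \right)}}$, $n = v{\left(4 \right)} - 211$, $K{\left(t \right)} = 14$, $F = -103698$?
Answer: $\frac{1965275377167}{14} \approx 1.4038 \cdot 10^{11}$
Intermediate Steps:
$n = -207$ ($n = 4 - 211 = -207$)
$w{\left(Q \right)} = \frac{1}{14}$
$\left(-496598 + w{\left(n \right)}\right) \left(F - 178979\right) = \left(-496598 + \frac{1}{14}\right) \left(-103698 - 178979\right) = \left(- \frac{6952371}{14}\right) \left(-282677\right) = \frac{1965275377167}{14}$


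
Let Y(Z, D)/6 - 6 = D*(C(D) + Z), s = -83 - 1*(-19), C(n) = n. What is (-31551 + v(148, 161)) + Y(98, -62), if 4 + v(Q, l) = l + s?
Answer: -44814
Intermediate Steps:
s = -64 (s = -83 + 19 = -64)
v(Q, l) = -68 + l (v(Q, l) = -4 + (l - 64) = -4 + (-64 + l) = -68 + l)
Y(Z, D) = 36 + 6*D*(D + Z) (Y(Z, D) = 36 + 6*(D*(D + Z)) = 36 + 6*D*(D + Z))
(-31551 + v(148, 161)) + Y(98, -62) = (-31551 + (-68 + 161)) + (36 + 6*(-62)² + 6*(-62)*98) = (-31551 + 93) + (36 + 6*3844 - 36456) = -31458 + (36 + 23064 - 36456) = -31458 - 13356 = -44814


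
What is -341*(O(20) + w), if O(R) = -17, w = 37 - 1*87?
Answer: 22847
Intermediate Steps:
w = -50 (w = 37 - 87 = -50)
-341*(O(20) + w) = -341*(-17 - 50) = -341*(-67) = 22847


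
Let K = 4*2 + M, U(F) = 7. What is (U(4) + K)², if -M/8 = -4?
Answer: 2209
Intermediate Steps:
M = 32 (M = -8*(-4) = 32)
K = 40 (K = 4*2 + 32 = 8 + 32 = 40)
(U(4) + K)² = (7 + 40)² = 47² = 2209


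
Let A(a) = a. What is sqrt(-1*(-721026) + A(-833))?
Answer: sqrt(720193) ≈ 848.64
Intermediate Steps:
sqrt(-1*(-721026) + A(-833)) = sqrt(-1*(-721026) - 833) = sqrt(721026 - 833) = sqrt(720193)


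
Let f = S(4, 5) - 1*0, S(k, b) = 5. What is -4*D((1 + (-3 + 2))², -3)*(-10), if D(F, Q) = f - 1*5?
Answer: 0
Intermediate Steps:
f = 5 (f = 5 - 1*0 = 5 + 0 = 5)
D(F, Q) = 0 (D(F, Q) = 5 - 1*5 = 5 - 5 = 0)
-4*D((1 + (-3 + 2))², -3)*(-10) = -4*0*(-10) = 0*(-10) = 0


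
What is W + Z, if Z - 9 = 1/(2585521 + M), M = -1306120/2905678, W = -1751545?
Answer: -6579373655411663785/3756345091059 ≈ -1.7515e+6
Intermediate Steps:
M = -653060/1452839 (M = -1306120*1/2905678 = -653060/1452839 ≈ -0.44951)
Z = 33807107272370/3756345091059 (Z = 9 + 1/(2585521 - 653060/1452839) = 9 + 1/(3756345091059/1452839) = 9 + 1452839/3756345091059 = 33807107272370/3756345091059 ≈ 9.0000)
W + Z = -1751545 + 33807107272370/3756345091059 = -6579373655411663785/3756345091059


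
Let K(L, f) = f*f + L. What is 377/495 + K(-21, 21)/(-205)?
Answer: -26123/20295 ≈ -1.2872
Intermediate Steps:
K(L, f) = L + f² (K(L, f) = f² + L = L + f²)
377/495 + K(-21, 21)/(-205) = 377/495 + (-21 + 21²)/(-205) = 377*(1/495) + (-21 + 441)*(-1/205) = 377/495 + 420*(-1/205) = 377/495 - 84/41 = -26123/20295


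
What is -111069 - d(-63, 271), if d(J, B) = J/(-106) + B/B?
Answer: -11773483/106 ≈ -1.1107e+5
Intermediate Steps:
d(J, B) = 1 - J/106 (d(J, B) = J*(-1/106) + 1 = -J/106 + 1 = 1 - J/106)
-111069 - d(-63, 271) = -111069 - (1 - 1/106*(-63)) = -111069 - (1 + 63/106) = -111069 - 1*169/106 = -111069 - 169/106 = -11773483/106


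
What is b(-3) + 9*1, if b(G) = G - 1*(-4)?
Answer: 10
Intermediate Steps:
b(G) = 4 + G (b(G) = G + 4 = 4 + G)
b(-3) + 9*1 = (4 - 3) + 9*1 = 1 + 9 = 10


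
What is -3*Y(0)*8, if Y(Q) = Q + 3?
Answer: -72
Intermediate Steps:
Y(Q) = 3 + Q
-3*Y(0)*8 = -3*(3 + 0)*8 = -3*3*8 = -9*8 = -72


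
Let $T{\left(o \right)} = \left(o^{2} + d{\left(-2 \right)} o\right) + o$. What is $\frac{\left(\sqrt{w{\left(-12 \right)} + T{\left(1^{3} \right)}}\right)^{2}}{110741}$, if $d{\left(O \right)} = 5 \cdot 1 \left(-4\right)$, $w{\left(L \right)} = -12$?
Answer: $- \frac{30}{110741} \approx -0.0002709$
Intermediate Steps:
$d{\left(O \right)} = -20$ ($d{\left(O \right)} = 5 \left(-4\right) = -20$)
$T{\left(o \right)} = o^{2} - 19 o$ ($T{\left(o \right)} = \left(o^{2} - 20 o\right) + o = o^{2} - 19 o$)
$\frac{\left(\sqrt{w{\left(-12 \right)} + T{\left(1^{3} \right)}}\right)^{2}}{110741} = \frac{\left(\sqrt{-12 + 1^{3} \left(-19 + 1^{3}\right)}\right)^{2}}{110741} = \left(\sqrt{-12 + 1 \left(-19 + 1\right)}\right)^{2} \cdot \frac{1}{110741} = \left(\sqrt{-12 + 1 \left(-18\right)}\right)^{2} \cdot \frac{1}{110741} = \left(\sqrt{-12 - 18}\right)^{2} \cdot \frac{1}{110741} = \left(\sqrt{-30}\right)^{2} \cdot \frac{1}{110741} = \left(i \sqrt{30}\right)^{2} \cdot \frac{1}{110741} = \left(-30\right) \frac{1}{110741} = - \frac{30}{110741}$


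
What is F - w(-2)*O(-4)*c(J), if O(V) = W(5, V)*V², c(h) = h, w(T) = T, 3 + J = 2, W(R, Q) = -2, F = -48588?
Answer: -48524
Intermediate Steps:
J = -1 (J = -3 + 2 = -1)
O(V) = -2*V²
F - w(-2)*O(-4)*c(J) = -48588 - (-(-4)*(-4)²)*(-1) = -48588 - (-(-4)*16)*(-1) = -48588 - (-2*(-32))*(-1) = -48588 - 64*(-1) = -48588 - 1*(-64) = -48588 + 64 = -48524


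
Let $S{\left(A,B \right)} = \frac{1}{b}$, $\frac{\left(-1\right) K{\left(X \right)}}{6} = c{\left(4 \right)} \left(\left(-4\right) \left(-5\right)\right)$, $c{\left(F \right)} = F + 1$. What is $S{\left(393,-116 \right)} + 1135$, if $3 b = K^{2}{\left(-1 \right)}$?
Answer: $\frac{136200001}{120000} \approx 1135.0$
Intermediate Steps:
$c{\left(F \right)} = 1 + F$
$K{\left(X \right)} = -600$ ($K{\left(X \right)} = - 6 \left(1 + 4\right) \left(\left(-4\right) \left(-5\right)\right) = - 6 \cdot 5 \cdot 20 = \left(-6\right) 100 = -600$)
$b = 120000$ ($b = \frac{\left(-600\right)^{2}}{3} = \frac{1}{3} \cdot 360000 = 120000$)
$S{\left(A,B \right)} = \frac{1}{120000}$
$S{\left(393,-116 \right)} + 1135 = \frac{1}{120000} + 1135 = \frac{136200001}{120000}$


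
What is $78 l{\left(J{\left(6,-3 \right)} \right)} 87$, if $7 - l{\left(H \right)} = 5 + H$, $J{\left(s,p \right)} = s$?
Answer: $-27144$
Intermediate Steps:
$l{\left(H \right)} = 2 - H$ ($l{\left(H \right)} = 7 - \left(5 + H\right) = 2 - H$)
$78 l{\left(J{\left(6,-3 \right)} \right)} 87 = 78 \left(2 - 6\right) 87 = 78 \left(-4\right) 87 = \left(-312\right) 87 = -27144$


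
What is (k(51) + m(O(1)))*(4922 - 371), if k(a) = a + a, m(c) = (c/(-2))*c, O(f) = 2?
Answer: 455100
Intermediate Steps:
m(c) = -c²/2 (m(c) = (c*(-½))*c = (-c/2)*c = -c²/2)
k(a) = 2*a
(k(51) + m(O(1)))*(4922 - 371) = (2*51 - ½*2²)*(4922 - 371) = (102 - ½*4)*4551 = (102 - 2)*4551 = 100*4551 = 455100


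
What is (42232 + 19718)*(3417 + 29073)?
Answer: 2012755500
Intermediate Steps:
(42232 + 19718)*(3417 + 29073) = 61950*32490 = 2012755500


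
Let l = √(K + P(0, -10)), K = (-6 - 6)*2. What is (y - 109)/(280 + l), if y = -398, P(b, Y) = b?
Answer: -17745/9803 + 507*I*√6/39212 ≈ -1.8102 + 0.031671*I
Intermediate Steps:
K = -24 (K = -12*2 = -24)
l = 2*I*√6 (l = √(-24 + 0) = √(-24) = 2*I*√6 ≈ 4.899*I)
(y - 109)/(280 + l) = (-398 - 109)/(280 + 2*I*√6) = -507/(280 + 2*I*√6)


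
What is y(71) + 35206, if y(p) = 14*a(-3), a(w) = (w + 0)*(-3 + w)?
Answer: 35458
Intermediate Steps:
a(w) = w*(-3 + w)
y(p) = 252 (y(p) = 14*(-3*(-3 - 3)) = 14*(-3*(-6)) = 14*18 = 252)
y(71) + 35206 = 252 + 35206 = 35458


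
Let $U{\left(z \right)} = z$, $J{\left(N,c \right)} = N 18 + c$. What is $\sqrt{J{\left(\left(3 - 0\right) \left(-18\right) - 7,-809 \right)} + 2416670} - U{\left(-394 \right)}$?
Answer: $394 + 3 \sqrt{268307} \approx 1948.0$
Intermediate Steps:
$J{\left(N,c \right)} = c + 18 N$ ($J{\left(N,c \right)} = 18 N + c = c + 18 N$)
$\sqrt{J{\left(\left(3 - 0\right) \left(-18\right) - 7,-809 \right)} + 2416670} - U{\left(-394 \right)} = \sqrt{\left(-809 + 18 \left(\left(3 - 0\right) \left(-18\right) - 7\right)\right) + 2416670} - -394 = \sqrt{\left(-809 + 18 \left(\left(3 + 0\right) \left(-18\right) - 7\right)\right) + 2416670} + 394 = \sqrt{\left(-809 + 18 \left(3 \left(-18\right) - 7\right)\right) + 2416670} + 394 = \sqrt{\left(-809 + 18 \left(-54 - 7\right)\right) + 2416670} + 394 = \sqrt{\left(-809 + 18 \left(-61\right)\right) + 2416670} + 394 = \sqrt{\left(-809 - 1098\right) + 2416670} + 394 = \sqrt{-1907 + 2416670} + 394 = \sqrt{2414763} + 394 = 3 \sqrt{268307} + 394 = 394 + 3 \sqrt{268307}$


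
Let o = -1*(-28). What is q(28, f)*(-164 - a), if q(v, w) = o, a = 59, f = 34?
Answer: -6244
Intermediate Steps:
o = 28
q(v, w) = 28
q(28, f)*(-164 - a) = 28*(-164 - 1*59) = 28*(-164 - 59) = 28*(-223) = -6244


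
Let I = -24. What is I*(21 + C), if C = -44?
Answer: 552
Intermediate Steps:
I*(21 + C) = -24*(21 - 44) = -24*(-23) = 552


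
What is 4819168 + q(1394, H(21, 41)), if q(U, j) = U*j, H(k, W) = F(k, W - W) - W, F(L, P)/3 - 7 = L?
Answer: 4879110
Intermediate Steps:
F(L, P) = 21 + 3*L
H(k, W) = 21 - W + 3*k (H(k, W) = (21 + 3*k) - W = 21 - W + 3*k)
4819168 + q(1394, H(21, 41)) = 4819168 + 1394*(21 - 1*41 + 3*21) = 4819168 + 1394*(21 - 41 + 63) = 4819168 + 1394*43 = 4819168 + 59942 = 4879110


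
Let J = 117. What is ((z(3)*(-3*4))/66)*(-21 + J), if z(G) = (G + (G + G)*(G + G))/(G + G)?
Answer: -1248/11 ≈ -113.45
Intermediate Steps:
z(G) = (G + 4*G**2)/(2*G) (z(G) = (G + (2*G)*(2*G))/((2*G)) = (G + 4*G**2)*(1/(2*G)) = (G + 4*G**2)/(2*G))
((z(3)*(-3*4))/66)*(-21 + J) = (((1/2 + 2*3)*(-3*4))/66)*(-21 + 117) = (((1/2 + 6)*(-12))*(1/66))*96 = (((13/2)*(-12))*(1/66))*96 = -78*1/66*96 = -13/11*96 = -1248/11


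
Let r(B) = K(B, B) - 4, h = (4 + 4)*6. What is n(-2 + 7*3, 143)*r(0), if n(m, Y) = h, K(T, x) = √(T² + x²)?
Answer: -192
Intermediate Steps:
h = 48 (h = 8*6 = 48)
n(m, Y) = 48
r(B) = -4 + √2*√(B²) (r(B) = √(B² + B²) - 4 = √(2*B²) - 4 = √2*√(B²) - 4 = -4 + √2*√(B²))
n(-2 + 7*3, 143)*r(0) = 48*(-4 + √2*√(0²)) = 48*(-4 + √2*√0) = 48*(-4 + √2*0) = 48*(-4 + 0) = 48*(-4) = -192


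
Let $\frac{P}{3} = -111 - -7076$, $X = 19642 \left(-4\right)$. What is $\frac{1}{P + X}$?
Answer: $- \frac{1}{57673} \approx -1.7339 \cdot 10^{-5}$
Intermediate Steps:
$X = -78568$
$P = 20895$ ($P = 3 \left(-111 - -7076\right) = 3 \left(-111 + 7076\right) = 3 \cdot 6965 = 20895$)
$\frac{1}{P + X} = \frac{1}{20895 - 78568} = \frac{1}{-57673} = - \frac{1}{57673}$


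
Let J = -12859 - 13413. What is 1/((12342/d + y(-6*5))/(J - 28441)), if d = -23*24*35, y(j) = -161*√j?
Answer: 362393744020/8062783123249 - 91333089341200*I*√30/8062783123249 ≈ 0.044946 - 62.045*I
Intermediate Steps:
d = -19320 (d = -552*35 = -19320)
J = -26272
1/((12342/d + y(-6*5))/(J - 28441)) = 1/((12342/(-19320) - 161*I*√30)/(-26272 - 28441)) = 1/((12342*(-1/19320) - 161*I*√30)/(-54713)) = 1/((-2057/3220 - 161*I*√30)*(-1/54713)) = 1/(2057/176175860 + 161*I*√30/54713)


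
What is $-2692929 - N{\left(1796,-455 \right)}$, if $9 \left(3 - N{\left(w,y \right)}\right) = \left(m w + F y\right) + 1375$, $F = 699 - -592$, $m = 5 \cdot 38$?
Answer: $- \frac{24481178}{9} \approx -2.7201 \cdot 10^{6}$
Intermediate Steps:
$m = 190$
$F = 1291$ ($F = 699 + 592 = 1291$)
$N{\left(w,y \right)} = - \frac{1348}{9} - \frac{1291 y}{9} - \frac{190 w}{9}$ ($N{\left(w,y \right)} = 3 - \frac{\left(190 w + 1291 y\right) + 1375}{9} = 3 - \frac{1375 + 190 w + 1291 y}{9} = 3 - \left(\frac{1375}{9} + \frac{190 w}{9} + \frac{1291 y}{9}\right) = - \frac{1348}{9} - \frac{1291 y}{9} - \frac{190 w}{9}$)
$-2692929 - N{\left(1796,-455 \right)} = -2692929 - \left(- \frac{1348}{9} - - \frac{587405}{9} - \frac{341240}{9}\right) = -2692929 - \left(- \frac{1348}{9} + \frac{587405}{9} - \frac{341240}{9}\right) = -2692929 - \frac{244817}{9} = - \frac{24481178}{9}$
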